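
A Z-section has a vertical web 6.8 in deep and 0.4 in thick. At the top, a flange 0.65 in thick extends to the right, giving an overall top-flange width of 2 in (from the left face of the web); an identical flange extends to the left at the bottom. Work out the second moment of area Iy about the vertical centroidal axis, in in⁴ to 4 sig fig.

Split into non-overlapping primitives; take the origin at the lower-left of the bounding box.
Web: 0.4 × 6.8, A = 2.72 in², x = 1.8 in, Ī = 0.0362667 in⁴.
Top flange (beyond web): 1.6 × 0.65, A = 1.04 in², x = 2.8 in, Ī = 0.221867 in⁴.
Bottom flange (beyond web): 1.6 × 0.65, A = 1.04 in², x = 0.8 in, Ī = 0.221867 in⁴.
Centroid: x̄ = ΣA·x / ΣA = 1.8 in.
Transfer each piece to the vertical centroidal axis using Ī + A·d² with d = x − 1.8:
  web: d = 0 in → contributes +0.0362667 in⁴
  top flange (beyond web): d = 1 in → contributes +1.26187 in⁴
  bottom flange (beyond web): d = -1 in → contributes +1.26187 in⁴
Total I = 2.56 in⁴.

Iy ≈ 2.560 in⁴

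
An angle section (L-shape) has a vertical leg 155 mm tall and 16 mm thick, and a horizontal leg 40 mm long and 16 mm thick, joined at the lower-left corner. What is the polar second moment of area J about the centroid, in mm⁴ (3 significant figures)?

J ≈ 6.78 × 10⁶ mm⁴

Break the section into simple shapes (no overlaps), measuring from the bottom-left corner of the bounding box.
Vertical leg: 16 × 155, A = 2 480 mm², y = 77.5 mm, Ī = 4 965 167 mm⁴.
Horizontal leg (remainder): 24 × 16, A = 384 mm², y = 8 mm, Ī = 8 192 mm⁴.
Centroid: ȳ = ΣA·y / ΣA = 68.182 mm.
Transfer each piece to the centroidal x-axis using Ī + A·d² with d = y − 68.182:
  vertical leg: d = 9.3184 mm → contributes +5 180 513 mm⁴
  horizontal leg (remainder): d = -60.182 mm → contributes +1 398 971 mm⁴
Total I = 6 579 484 mm⁴.
For the y-axis: x̄ = 10.682 mm.
Repeating about the centroidal y-axis gives I_y = 204 344 mm⁴.
Polar second moment: J = I_x + I_y = 6 783 829 mm⁴.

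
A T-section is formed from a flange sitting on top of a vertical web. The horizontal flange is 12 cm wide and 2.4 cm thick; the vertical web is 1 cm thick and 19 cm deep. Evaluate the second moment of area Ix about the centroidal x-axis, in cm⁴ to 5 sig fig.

Split into non-overlapping primitives; take the origin at the lower-left of the bounding box.
Flange: 12 × 2.4, A = 28.8 cm², y = 20.2 cm, Ī = 13.824 cm⁴.
Web: 1 × 19, A = 19 cm², y = 9.5 cm, Ī = 571.5833 cm⁴.
Centroid: ȳ = ΣA·y / ΣA = 15.94686 cm.
Transfer each piece to the centroidal x-axis using Ī + A·d² with d = y − 15.94686:
  flange: d = 4.253138 cm → contributes +534.7925 cm⁴
  web: d = -6.446862 cm → contributes +1361.262 cm⁴
Total I = 1896.054 cm⁴.

Ix ≈ 1896.1 cm⁴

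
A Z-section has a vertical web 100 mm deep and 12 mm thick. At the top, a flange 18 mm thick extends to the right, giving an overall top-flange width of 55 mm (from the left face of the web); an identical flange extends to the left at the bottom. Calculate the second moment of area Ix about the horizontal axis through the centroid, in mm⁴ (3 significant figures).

Break the section into simple shapes (no overlaps), measuring from the bottom-left corner of the bounding box.
Web: 12 × 100, A = 1 200 mm², y = 50 mm, Ī = 1 000 000 mm⁴.
Top flange (beyond web): 43 × 18, A = 774 mm², y = 91 mm, Ī = 20 898 mm⁴.
Bottom flange (beyond web): 43 × 18, A = 774 mm², y = 9 mm, Ī = 20 898 mm⁴.
Centroid: ȳ = ΣA·y / ΣA = 50 mm.
Transfer each piece to the horizontal axis through the centroid using Ī + A·d² with d = y − 50:
  web: d = 0 mm → contributes +1 000 000 mm⁴
  top flange (beyond web): d = 41 mm → contributes +1 321 992 mm⁴
  bottom flange (beyond web): d = -41 mm → contributes +1 321 992 mm⁴
Total I = 3 643 984 mm⁴.

Ix ≈ 3.64 × 10⁶ mm⁴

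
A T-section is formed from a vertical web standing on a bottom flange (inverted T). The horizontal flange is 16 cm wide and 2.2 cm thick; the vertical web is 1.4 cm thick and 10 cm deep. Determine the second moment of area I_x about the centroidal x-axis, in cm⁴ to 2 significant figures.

Treat the section as a set of non-overlapping primitives; coordinates are from the bounding-box lower-left.
Flange: 16 × 2.2, A = 35.2 cm², y = 1.1 cm, Ī = 14.2 cm⁴.
Web: 1.4 × 10, A = 14 cm², y = 7.2 cm, Ī = 116.7 cm⁴.
Centroid: ȳ = ΣA·y / ΣA = 2.836 cm.
Transfer each piece to the centroidal x-axis using Ī + A·d² with d = y − 2.836:
  flange: d = -1.736 cm → contributes +120.3 cm⁴
  web: d = 4.364 cm → contributes +383.3 cm⁴
Total I = 503.6 cm⁴.

I_x ≈ 500 cm⁴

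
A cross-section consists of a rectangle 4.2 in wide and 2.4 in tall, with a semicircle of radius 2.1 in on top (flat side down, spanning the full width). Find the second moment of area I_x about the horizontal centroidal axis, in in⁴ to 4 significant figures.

Split into non-overlapping primitives; take the origin at the lower-left of the bounding box.
Rectangular body: 4.2 × 2.4, A = 10.08 in², y = 1.2 in, Ī = 4.8384 in⁴.
Semicircular cap: semicircle r = 2.1, A = 6.92721 in², y = 3.29127 in, Ī = 2.13456 in⁴.
Centroid: ȳ = ΣA·y / ΣA = 2.05179 in.
Transfer each piece to the horizontal centroidal axis using Ī + A·d² with d = y − 2.05179:
  rectangular body: d = -0.851795 in → contributes +12.152 in⁴
  semicircular cap: d = 1.23947 in → contributes +12.7768 in⁴
Total I = 24.9288 in⁴.

I_x ≈ 24.93 in⁴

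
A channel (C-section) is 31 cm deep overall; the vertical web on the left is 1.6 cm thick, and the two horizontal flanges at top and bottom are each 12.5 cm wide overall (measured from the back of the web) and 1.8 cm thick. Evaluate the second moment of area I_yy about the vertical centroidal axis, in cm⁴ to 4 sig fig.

I_yy ≈ 1255 cm⁴

Break the section into simple shapes (no overlaps), measuring from the bottom-left corner of the bounding box.
Web: 1.6 × 31, A = 49.6 cm², x = 0.8 cm, Ī = 10.5813 cm⁴.
Top flange (beyond web): 10.9 × 1.8, A = 19.62 cm², x = 7.05 cm, Ī = 194.254 cm⁴.
Bottom flange (beyond web): 10.9 × 1.8, A = 19.62 cm², x = 7.05 cm, Ī = 194.254 cm⁴.
Centroid: x̄ = ΣA·x / ΣA = 3.56058 cm.
Transfer each piece to the vertical centroidal axis using Ī + A·d² with d = x − 3.56058:
  web: d = -2.76058 cm → contributes +388.573 cm⁴
  top flange (beyond web): d = 3.48942 cm → contributes +433.148 cm⁴
  bottom flange (beyond web): d = 3.48942 cm → contributes +433.148 cm⁴
Total I = 1254.87 cm⁴.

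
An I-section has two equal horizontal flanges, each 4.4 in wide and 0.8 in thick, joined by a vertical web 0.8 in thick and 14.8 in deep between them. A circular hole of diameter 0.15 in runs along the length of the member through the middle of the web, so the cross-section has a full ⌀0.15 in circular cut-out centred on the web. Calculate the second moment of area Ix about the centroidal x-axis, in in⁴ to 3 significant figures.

Ix ≈ 645 in⁴

Split into non-overlapping primitives; take the origin at the lower-left of the bounding box.
Bottom flange: 4.4 × 0.8, A = 3.52 in², y = 0.4 in, Ī = 0.18773 in⁴.
Web: 0.8 × 14.8, A = 11.84 in², y = 8.2 in, Ī = 216.12 in⁴.
Top flange: 4.4 × 0.8, A = 3.52 in², y = 16 in, Ī = 0.18773 in⁴.
Hole (subtracted): ⌀0.15, A = 0.017671 in², y = 8.2 in, Ī = 0.00002485 in⁴.
By symmetry the centroid is at mid-height, ȳ = 8.2 in.
Transfer each piece to the centroidal x-axis using Ī + A·d² with d = y − 8.2:
  bottom flange: d = -7.8 in → contributes +214.34 in⁴
  web: d = 0 in → contributes +216.12 in⁴
  top flange: d = 7.8 in → contributes +214.34 in⁴
  hole: d = 0 in → contributes −0.00002485 in⁴
Total I = 644.81 in⁴.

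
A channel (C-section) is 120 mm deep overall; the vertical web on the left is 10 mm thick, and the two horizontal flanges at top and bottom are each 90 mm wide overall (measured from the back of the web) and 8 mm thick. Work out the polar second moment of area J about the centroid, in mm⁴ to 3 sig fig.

Split into non-overlapping primitives; take the origin at the lower-left of the bounding box.
Web: 10 × 120, A = 1 200 mm², y = 60 mm, Ī = 1 440 000 mm⁴.
Top flange (beyond web): 80 × 8, A = 640 mm², y = 116 mm, Ī = 3413.3 mm⁴.
Bottom flange (beyond web): 80 × 8, A = 640 mm², y = 4 mm, Ī = 3413.3 mm⁴.
By symmetry the centroid is at mid-height, ȳ = 60 mm.
Transfer each piece to the centroidal x-axis using Ī + A·d² with d = y − 60:
  web: d = 0 mm → contributes +1 440 000 mm⁴
  top flange (beyond web): d = 56 mm → contributes +2 010 453 mm⁴
  bottom flange (beyond web): d = -56 mm → contributes +2 010 453 mm⁴
Total I = 5 460 907 mm⁴.
For the y-axis: x̄ = 28.226 mm.
Repeating about the centroidal y-axis gives I_y = 1 946 860 mm⁴.
Polar second moment: J = I_x + I_y = 7 407 767 mm⁴.

J ≈ 7.41 × 10⁶ mm⁴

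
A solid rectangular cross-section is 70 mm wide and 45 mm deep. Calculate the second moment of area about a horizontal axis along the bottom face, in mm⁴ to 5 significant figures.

I_base ≈ 2.1263 × 10⁶ mm⁴

The section: 70 × 45, A = 3 150 mm², y = 22.5 mm, Ī = 531562.5 mm⁴.
Transfer it to the bottom edge using Ī + A·d² with d = y − 0:
  the section: d = 22.5 mm → contributes +2 126 250 mm⁴
Total I = 2 126 250 mm⁴.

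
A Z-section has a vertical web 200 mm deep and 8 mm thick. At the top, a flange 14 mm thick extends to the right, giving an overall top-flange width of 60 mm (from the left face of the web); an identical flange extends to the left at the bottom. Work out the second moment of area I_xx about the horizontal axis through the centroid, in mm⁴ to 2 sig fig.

I_xx ≈ 1.8 × 10⁷ mm⁴

Treat the section as a set of non-overlapping primitives; coordinates are from the bounding-box lower-left.
Web: 8 × 200, A = 1 600 mm², y = 100 mm, Ī = 5 333 333 mm⁴.
Top flange (beyond web): 52 × 14, A = 728 mm², y = 193 mm, Ī = 11 891 mm⁴.
Bottom flange (beyond web): 52 × 14, A = 728 mm², y = 7 mm, Ī = 11 891 mm⁴.
Centroid: ȳ = ΣA·y / ΣA = 100 mm.
Transfer each piece to the horizontal axis through the centroid using Ī + A·d² with d = y − 100:
  web: d = 0 mm → contributes +5 333 333 mm⁴
  top flange (beyond web): d = 93 mm → contributes +6 308 363 mm⁴
  bottom flange (beyond web): d = -93 mm → contributes +6 308 363 mm⁴
Total I = 17 950 059 mm⁴.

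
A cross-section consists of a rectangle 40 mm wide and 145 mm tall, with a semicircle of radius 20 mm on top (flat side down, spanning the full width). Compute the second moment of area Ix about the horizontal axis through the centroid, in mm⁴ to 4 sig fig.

Ix ≈ 1.390 × 10⁷ mm⁴

Split into non-overlapping primitives; take the origin at the lower-left of the bounding box.
Rectangular body: 40 × 145, A = 5 800 mm², y = 72.5 mm, Ī = 10 162 083 mm⁴.
Semicircular cap: semicircle r = 20, A = 628.319 mm², y = 153.488 mm, Ī = 17561.1 mm⁴.
Centroid: ȳ = ΣA·y / ΣA = 80.416 mm.
Transfer each piece to the horizontal axis through the centroid using Ī + A·d² with d = y − 80.416:
  rectangular body: d = -7.91598 mm → contributes +10 525 527 mm⁴
  semicircular cap: d = 73.0723 mm → contributes +3 372 505 mm⁴
Total I = 13 898 032 mm⁴.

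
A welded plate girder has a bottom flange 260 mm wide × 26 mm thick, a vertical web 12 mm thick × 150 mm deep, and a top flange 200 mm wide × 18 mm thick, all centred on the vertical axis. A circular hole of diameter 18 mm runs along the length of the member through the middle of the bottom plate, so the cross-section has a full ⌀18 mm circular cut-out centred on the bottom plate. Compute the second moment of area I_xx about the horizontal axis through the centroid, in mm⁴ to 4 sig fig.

Split into non-overlapping primitives; take the origin at the lower-left of the bounding box.
Bottom plate: 260 × 26, A = 6 760 mm², y = 13 mm, Ī = 380 813 mm⁴.
Web plate: 12 × 150, A = 1 800 mm², y = 101 mm, Ī = 3 375 000 mm⁴.
Top plate: 200 × 18, A = 3 600 mm², y = 185 mm, Ī = 97 200 mm⁴.
Hole (subtracted): ⌀18, A = 254.469 mm², y = 13 mm, Ī = 5 153 mm⁴.
Centroid: ȳ = ΣA·y / ΣA = 78.3142 mm.
Transfer each piece to the horizontal axis through the centroid using Ī + A·d² with d = y − 78.3142:
  bottom plate: d = -65.3142 mm → contributes +29 218 582 mm⁴
  web plate: d = 22.6858 mm → contributes +4 301 364 mm⁴
  top plate: d = 106.686 mm → contributes +41 071 911 mm⁴
  hole: d = -65.3142 mm → contributes −1 090 703 mm⁴
Total I = 73 501 154 mm⁴.

I_xx ≈ 7.350 × 10⁷ mm⁴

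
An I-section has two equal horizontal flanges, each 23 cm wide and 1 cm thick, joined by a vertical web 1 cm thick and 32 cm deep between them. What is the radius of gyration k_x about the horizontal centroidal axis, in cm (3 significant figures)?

Break the section into simple shapes (no overlaps), measuring from the bottom-left corner of the bounding box.
Bottom flange: 23 × 1, A = 23 cm², y = 0.5 cm, Ī = 1.9167 cm⁴.
Web: 1 × 32, A = 32 cm², y = 17 cm, Ī = 2730.7 cm⁴.
Top flange: 23 × 1, A = 23 cm², y = 33.5 cm, Ī = 1.9167 cm⁴.
By symmetry the centroid is at mid-height, ȳ = 17 cm.
Transfer each piece to the horizontal centroidal axis using Ī + A·d² with d = y − 17:
  bottom flange: d = -16.5 cm → contributes +6263.7 cm⁴
  web: d = 0 cm → contributes +2730.7 cm⁴
  top flange: d = 16.5 cm → contributes +6263.7 cm⁴
Total I = 15 258 cm⁴.
Radius of gyration: k = √(I/A) = √(15 258 / 78) = 13.986 cm.

k_x ≈ 14.0 cm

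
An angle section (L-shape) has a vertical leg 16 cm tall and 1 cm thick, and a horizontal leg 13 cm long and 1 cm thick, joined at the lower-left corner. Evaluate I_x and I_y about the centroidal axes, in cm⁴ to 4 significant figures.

Break the section into simple shapes (no overlaps), measuring from the bottom-left corner of the bounding box.
Vertical leg: 1 × 16, A = 16 cm², y = 8 cm, Ī = 341.333 cm⁴.
Horizontal leg (remainder): 12 × 1, A = 12 cm², y = 0.5 cm, Ī = 1 cm⁴.
Centroid: ȳ = ΣA·y / ΣA = 4.78571 cm.
Transfer each piece to the centroidal x-axis using Ī + A·d² with d = y − 4.78571:
  vertical leg: d = 3.21429 cm → contributes +506.639 cm⁴
  horizontal leg (remainder): d = -4.28571 cm → contributes +221.408 cm⁴
Total I = 728.048 cm⁴.
For the y-axis: x̄ = 3.28571 cm.
Repeating about the centroidal y-axis gives I_y = 435.048 cm⁴.

I_x ≈ 728.0 cm⁴, I_y ≈ 435.0 cm⁴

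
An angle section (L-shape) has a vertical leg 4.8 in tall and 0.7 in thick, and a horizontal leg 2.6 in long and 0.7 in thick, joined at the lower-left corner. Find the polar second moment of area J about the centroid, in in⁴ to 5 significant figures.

Treat the section as a set of non-overlapping primitives; coordinates are from the bounding-box lower-left.
Vertical leg: 0.7 × 4.8, A = 3.36 in², y = 2.4 in, Ī = 6.4512 in⁴.
Horizontal leg (remainder): 1.9 × 0.7, A = 1.33 in², y = 0.35 in, Ī = 0.05430833 in⁴.
Centroid: ȳ = ΣA·y / ΣA = 1.818657 in.
Transfer each piece to the centroidal x-axis using Ī + A·d² with d = y − 1.818657:
  vertical leg: d = 0.5813433 in → contributes +7.586746 in⁴
  horizontal leg (remainder): d = -1.468657 in → contributes +2.923055 in⁴
Total I = 10.5098 in⁴.
For the y-axis: x̄ = 0.7186567 in.
Repeating about the centroidal y-axis gives I_y = 2.147601 in⁴.
Polar second moment: J = I_x + I_y = 12.6574 in⁴.

J ≈ 12.657 in⁴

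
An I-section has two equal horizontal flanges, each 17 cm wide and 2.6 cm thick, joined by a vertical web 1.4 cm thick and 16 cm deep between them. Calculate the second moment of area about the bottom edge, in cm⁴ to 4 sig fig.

Split into non-overlapping primitives; take the origin at the lower-left of the bounding box.
Bottom flange: 17 × 2.6, A = 44.2 cm², y = 1.3 cm, Ī = 24.8993 cm⁴.
Web: 1.4 × 16, A = 22.4 cm², y = 10.6 cm, Ī = 477.867 cm⁴.
Top flange: 17 × 2.6, A = 44.2 cm², y = 19.9 cm, Ī = 24.8993 cm⁴.
Transfer each piece to the base of the section using Ī + A·d² with d = y − 0:
  bottom flange: d = 1.3 cm → contributes +99.5973 cm⁴
  web: d = 10.6 cm → contributes +2994.73 cm⁴
  top flange: d = 19.9 cm → contributes +17528.5 cm⁴
Total I = 20622.9 cm⁴.

I_base ≈ 2.062 × 10⁴ cm⁴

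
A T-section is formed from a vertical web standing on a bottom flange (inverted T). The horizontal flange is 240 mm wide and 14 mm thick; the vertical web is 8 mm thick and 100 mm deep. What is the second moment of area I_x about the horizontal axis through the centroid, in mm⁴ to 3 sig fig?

Treat the section as a set of non-overlapping primitives; coordinates are from the bounding-box lower-left.
Flange: 240 × 14, A = 3 360 mm², y = 7 mm, Ī = 54 880 mm⁴.
Web: 8 × 100, A = 800 mm², y = 64 mm, Ī = 666 667 mm⁴.
Centroid: ȳ = ΣA·y / ΣA = 17.962 mm.
Transfer each piece to the horizontal axis through the centroid using Ī + A·d² with d = y − 17.962:
  flange: d = -10.962 mm → contributes +458 602 mm⁴
  web: d = 46.038 mm → contributes +2 362 299 mm⁴
Total I = 2 820 901 mm⁴.

I_x ≈ 2.82 × 10⁶ mm⁴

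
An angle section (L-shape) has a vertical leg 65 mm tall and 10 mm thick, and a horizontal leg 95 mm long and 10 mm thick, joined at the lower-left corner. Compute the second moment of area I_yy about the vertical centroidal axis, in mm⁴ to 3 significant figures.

I_yy ≈ 1.35 × 10⁶ mm⁴

Treat the section as a set of non-overlapping primitives; coordinates are from the bounding-box lower-left.
Vertical leg: 10 × 65, A = 650 mm², x = 5 mm, Ī = 5416.7 mm⁴.
Horizontal leg (remainder): 85 × 10, A = 850 mm², x = 52.5 mm, Ī = 511 771 mm⁴.
Centroid: x̄ = ΣA·x / ΣA = 31.917 mm.
Transfer each piece to the vertical centroidal axis using Ī + A·d² with d = x − 31.917:
  vertical leg: d = -26.917 mm → contributes +476 346 mm⁴
  horizontal leg (remainder): d = 20.583 mm → contributes +871 893 mm⁴
Total I = 1 348 240 mm⁴.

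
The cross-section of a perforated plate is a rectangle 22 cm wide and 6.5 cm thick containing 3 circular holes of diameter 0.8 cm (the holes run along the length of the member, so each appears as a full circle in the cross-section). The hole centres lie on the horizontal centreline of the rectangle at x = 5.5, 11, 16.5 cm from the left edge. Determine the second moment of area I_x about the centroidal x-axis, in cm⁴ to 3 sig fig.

I_x ≈ 503 cm⁴

Split into non-overlapping primitives; take the origin at the lower-left of the bounding box.
Plate: 22 × 6.5, A = 143 cm², y = 3.25 cm, Ī = 503.48 cm⁴.
Hole 1 (subtracted): ⌀0.8, A = 0.50265 cm², y = 3.25 cm, Ī = 0.020106 cm⁴.
Hole 2 (subtracted): ⌀0.8, A = 0.50265 cm², y = 3.25 cm, Ī = 0.020106 cm⁴.
Hole 3 (subtracted): ⌀0.8, A = 0.50265 cm², y = 3.25 cm, Ī = 0.020106 cm⁴.
By symmetry the centroid is at mid-height, ȳ = 3.25 cm.
All pieces are centred on the centroidal x-axis, so I = ΣĪ (holes subtracted) = 503.42 cm⁴.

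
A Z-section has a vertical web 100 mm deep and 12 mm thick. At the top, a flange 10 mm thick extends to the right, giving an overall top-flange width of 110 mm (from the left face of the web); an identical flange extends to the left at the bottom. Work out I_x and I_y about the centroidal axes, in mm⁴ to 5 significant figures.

I_x ≈ 4.9853 × 10⁶ mm⁴, I_y ≈ 7.5121 × 10⁶ mm⁴

Break the section into simple shapes (no overlaps), measuring from the bottom-left corner of the bounding box.
Web: 12 × 100, A = 1 200 mm², y = 50 mm, Ī = 1 000 000 mm⁴.
Top flange (beyond web): 98 × 10, A = 980 mm², y = 95 mm, Ī = 8166.667 mm⁴.
Bottom flange (beyond web): 98 × 10, A = 980 mm², y = 5 mm, Ī = 8166.667 mm⁴.
Centroid: ȳ = ΣA·y / ΣA = 50 mm.
Transfer each piece to the centroidal x-axis using Ī + A·d² with d = y − 50:
  web: d = 0 mm → contributes +1 000 000 mm⁴
  top flange (beyond web): d = 45 mm → contributes +1 992 667 mm⁴
  bottom flange (beyond web): d = -45 mm → contributes +1 992 667 mm⁴
Total I = 4 985 333 mm⁴.
For the y-axis: x̄ = 104 mm.
Repeating about the centroidal y-axis gives I_y = 7 512 053 mm⁴.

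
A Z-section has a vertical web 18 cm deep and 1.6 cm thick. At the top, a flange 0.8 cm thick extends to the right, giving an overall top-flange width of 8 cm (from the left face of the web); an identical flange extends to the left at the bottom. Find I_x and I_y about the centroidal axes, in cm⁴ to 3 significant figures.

I_x ≈ 1540 cm⁴, I_y ≈ 205 cm⁴

Decompose the section into non-overlapping parts with the origin at the bottom-left of its bounding rectangle.
Web: 1.6 × 18, A = 28.8 cm², y = 9 cm, Ī = 777.6 cm⁴.
Top flange (beyond web): 6.4 × 0.8, A = 5.12 cm², y = 17.6 cm, Ī = 0.27307 cm⁴.
Bottom flange (beyond web): 6.4 × 0.8, A = 5.12 cm², y = 0.4 cm, Ī = 0.27307 cm⁴.
Centroid: ȳ = ΣA·y / ΣA = 9 cm.
Transfer each piece to the centroidal x-axis using Ī + A·d² with d = y − 9:
  web: d = 0 cm → contributes +777.6 cm⁴
  top flange (beyond web): d = 8.6 cm → contributes +378.95 cm⁴
  bottom flange (beyond web): d = -8.6 cm → contributes +378.95 cm⁴
Total I = 1535.5 cm⁴.
For the y-axis: x̄ = 7.2 cm.
Repeating about the centroidal y-axis gives I_y = 204.94 cm⁴.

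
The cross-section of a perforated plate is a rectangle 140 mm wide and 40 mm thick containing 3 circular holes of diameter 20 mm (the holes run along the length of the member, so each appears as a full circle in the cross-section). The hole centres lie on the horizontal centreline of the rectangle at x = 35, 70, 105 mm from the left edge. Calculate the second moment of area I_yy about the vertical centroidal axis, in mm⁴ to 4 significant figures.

Decompose the section into non-overlapping parts with the origin at the bottom-left of its bounding rectangle.
Plate: 140 × 40, A = 5 600 mm², x = 70 mm, Ī = 9 146 667 mm⁴.
Hole 1 (subtracted): ⌀20, A = 314.159 mm², x = 35 mm, Ī = 7853.98 mm⁴.
Hole 2 (subtracted): ⌀20, A = 314.159 mm², x = 70 mm, Ī = 7853.98 mm⁴.
Hole 3 (subtracted): ⌀20, A = 314.159 mm², x = 105 mm, Ī = 7853.98 mm⁴.
By symmetry the centroid is at mid-width, x̄ = 70 mm.
Transfer each piece to the vertical centroidal axis using Ī + A·d² with d = x − 70:
  plate: d = 0 mm → contributes +9 146 667 mm⁴
  hole 1: d = -35 mm → contributes −392 699 mm⁴
  hole 2: d = 0 mm → contributes −7853.98 mm⁴
  hole 3: d = 35 mm → contributes −392 699 mm⁴
Total I = 8 353 415 mm⁴.

I_yy ≈ 8.353 × 10⁶ mm⁴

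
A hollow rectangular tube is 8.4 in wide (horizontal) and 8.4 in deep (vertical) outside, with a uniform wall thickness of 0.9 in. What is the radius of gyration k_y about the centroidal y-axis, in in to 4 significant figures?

Break the section into simple shapes (no overlaps), measuring from the bottom-left corner of the bounding box.
Outer rectangle: 8.4 × 8.4, A = 70.56 in², x = 4.2 in, Ī = 414.893 in⁴.
Inner void (subtracted): 6.6 × 6.6, A = 43.56 in², x = 4.2 in, Ī = 158.123 in⁴.
By symmetry the centroid is at mid-width, x̄ = 4.2 in.
All pieces are centred on the centroidal y-axis, so I = ΣĪ (holes subtracted) = 256.77 in⁴.
Radius of gyration: k = √(I/A) = √(256.77 / 27) = 3.08383 in.

k_y ≈ 3.084 in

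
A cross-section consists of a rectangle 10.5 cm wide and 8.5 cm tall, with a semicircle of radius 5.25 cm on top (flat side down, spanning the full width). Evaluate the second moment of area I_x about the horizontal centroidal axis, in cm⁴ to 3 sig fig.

I_x ≈ 1840 cm⁴

Decompose the section into non-overlapping parts with the origin at the bottom-left of its bounding rectangle.
Rectangular body: 10.5 × 8.5, A = 89.25 cm², y = 4.25 cm, Ī = 537.36 cm⁴.
Semicircular cap: semicircle r = 5.25, A = 43.295 cm², y = 10.728 cm, Ī = 83.381 cm⁴.
Centroid: ȳ = ΣA·y / ΣA = 6.3661 cm.
Transfer each piece to the horizontal centroidal axis using Ī + A·d² with d = y − 6.3661:
  rectangular body: d = -2.1161 cm → contributes +936.99 cm⁴
  semicircular cap: d = 4.3621 cm → contributes +907.2 cm⁴
Total I = 1844.2 cm⁴.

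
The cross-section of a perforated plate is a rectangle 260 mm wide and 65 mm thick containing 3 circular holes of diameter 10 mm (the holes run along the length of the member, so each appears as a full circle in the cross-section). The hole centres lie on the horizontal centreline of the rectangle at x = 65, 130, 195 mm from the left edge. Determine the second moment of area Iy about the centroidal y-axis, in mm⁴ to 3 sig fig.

Iy ≈ 9.45 × 10⁷ mm⁴

Break the section into simple shapes (no overlaps), measuring from the bottom-left corner of the bounding box.
Plate: 260 × 65, A = 16 900 mm², x = 130 mm, Ī = 95 203 333 mm⁴.
Hole 1 (subtracted): ⌀10, A = 78.54 mm², x = 65 mm, Ī = 490.87 mm⁴.
Hole 2 (subtracted): ⌀10, A = 78.54 mm², x = 130 mm, Ī = 490.87 mm⁴.
Hole 3 (subtracted): ⌀10, A = 78.54 mm², x = 195 mm, Ī = 490.87 mm⁴.
By symmetry the centroid is at mid-width, x̄ = 130 mm.
Transfer each piece to the centroidal y-axis using Ī + A·d² with d = x − 130:
  plate: d = 0 mm → contributes +95 203 333 mm⁴
  hole 1: d = -65 mm → contributes −332 322 mm⁴
  hole 2: d = 0 mm → contributes −490.87 mm⁴
  hole 3: d = 65 mm → contributes −332 322 mm⁴
Total I = 94 538 199 mm⁴.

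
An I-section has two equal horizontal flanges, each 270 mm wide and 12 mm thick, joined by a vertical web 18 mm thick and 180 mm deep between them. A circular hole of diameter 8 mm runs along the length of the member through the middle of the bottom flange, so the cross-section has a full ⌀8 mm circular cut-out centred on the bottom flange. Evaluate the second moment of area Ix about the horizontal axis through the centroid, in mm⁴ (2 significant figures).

Ix ≈ 6.8 × 10⁷ mm⁴

Break the section into simple shapes (no overlaps), measuring from the bottom-left corner of the bounding box.
Bottom flange: 270 × 12, A = 3 240 mm², y = 6 mm, Ī = 38 880 mm⁴.
Web: 18 × 180, A = 3 240 mm², y = 102 mm, Ī = 8 748 000 mm⁴.
Top flange: 270 × 12, A = 3 240 mm², y = 198 mm, Ī = 38 880 mm⁴.
Hole (subtracted): ⌀8, A = 50.27 mm², y = 6 mm, Ī = 201.1 mm⁴.
Centroid: ȳ = ΣA·y / ΣA = 102.5 mm.
Transfer each piece to the horizontal axis through the centroid using Ī + A·d² with d = y − 102.5:
  bottom flange: d = -96.5 mm → contributes +30 209 963 mm⁴
  web: d = -0.499 mm → contributes +8 748 807 mm⁴
  top flange: d = 95.5 mm → contributes +29 589 090 mm⁴
  hole: d = -96.5 mm → contributes −468 276 mm⁴
Total I = 68 079 584 mm⁴.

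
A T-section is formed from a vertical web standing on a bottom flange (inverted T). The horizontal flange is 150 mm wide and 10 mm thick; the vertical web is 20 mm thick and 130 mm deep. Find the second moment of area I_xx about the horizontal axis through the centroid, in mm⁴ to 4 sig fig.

Break the section into simple shapes (no overlaps), measuring from the bottom-left corner of the bounding box.
Flange: 150 × 10, A = 1 500 mm², y = 5 mm, Ī = 12 500 mm⁴.
Web: 20 × 130, A = 2 600 mm², y = 75 mm, Ī = 3 661 667 mm⁴.
Centroid: ȳ = ΣA·y / ΣA = 49.3902 mm.
Transfer each piece to the horizontal axis through the centroid using Ī + A·d² with d = y − 49.3902:
  flange: d = -44.3902 mm → contributes +2 968 241 mm⁴
  web: d = 25.6098 mm → contributes +5 366 902 mm⁴
Total I = 8 335 142 mm⁴.

I_xx ≈ 8.335 × 10⁶ mm⁴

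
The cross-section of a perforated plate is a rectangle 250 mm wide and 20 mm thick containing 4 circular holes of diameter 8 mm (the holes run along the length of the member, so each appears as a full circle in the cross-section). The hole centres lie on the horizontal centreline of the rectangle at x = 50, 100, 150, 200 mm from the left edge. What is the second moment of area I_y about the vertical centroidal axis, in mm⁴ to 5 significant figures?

I_y ≈ 2.5413 × 10⁷ mm⁴

Treat the section as a set of non-overlapping primitives; coordinates are from the bounding-box lower-left.
Plate: 250 × 20, A = 5 000 mm², x = 125 mm, Ī = 26 041 667 mm⁴.
Hole 1 (subtracted): ⌀8, A = 50.26548 mm², x = 50 mm, Ī = 201.0619 mm⁴.
Hole 2 (subtracted): ⌀8, A = 50.26548 mm², x = 100 mm, Ī = 201.0619 mm⁴.
Hole 3 (subtracted): ⌀8, A = 50.26548 mm², x = 150 mm, Ī = 201.0619 mm⁴.
Hole 4 (subtracted): ⌀8, A = 50.26548 mm², x = 200 mm, Ī = 201.0619 mm⁴.
By symmetry the centroid is at mid-width, x̄ = 125 mm.
Transfer each piece to the vertical centroidal axis using Ī + A·d² with d = x − 125:
  plate: d = 0 mm → contributes +26 041 667 mm⁴
  hole 1: d = -75 mm → contributes −282944.4 mm⁴
  hole 2: d = -25 mm → contributes −31616.99 mm⁴
  hole 3: d = 25 mm → contributes −31616.99 mm⁴
  hole 4: d = 75 mm → contributes −282944.4 mm⁴
Total I = 25 412 544 mm⁴.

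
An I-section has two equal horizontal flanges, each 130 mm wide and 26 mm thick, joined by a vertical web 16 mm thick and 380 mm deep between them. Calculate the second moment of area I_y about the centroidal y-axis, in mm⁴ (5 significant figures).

Decompose the section into non-overlapping parts with the origin at the bottom-left of its bounding rectangle.
Bottom flange: 130 × 26, A = 3 380 mm², x = 65 mm, Ī = 4 760 167 mm⁴.
Web: 16 × 380, A = 6 080 mm², x = 65 mm, Ī = 129706.7 mm⁴.
Top flange: 130 × 26, A = 3 380 mm², x = 65 mm, Ī = 4 760 167 mm⁴.
By symmetry the centroid is at mid-width, x̄ = 65 mm.
All pieces are centred on the centroidal y-axis, so I = ΣĪ = 9 650 040 mm⁴.

I_y ≈ 9.6500 × 10⁶ mm⁴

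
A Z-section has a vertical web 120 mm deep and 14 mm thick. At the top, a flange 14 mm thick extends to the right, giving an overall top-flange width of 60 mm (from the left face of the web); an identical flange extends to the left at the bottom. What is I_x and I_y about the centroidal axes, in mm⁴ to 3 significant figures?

Decompose the section into non-overlapping parts with the origin at the bottom-left of its bounding rectangle.
Web: 14 × 120, A = 1 680 mm², y = 60 mm, Ī = 2 016 000 mm⁴.
Top flange (beyond web): 46 × 14, A = 644 mm², y = 113 mm, Ī = 10 519 mm⁴.
Bottom flange (beyond web): 46 × 14, A = 644 mm², y = 7 mm, Ī = 10 519 mm⁴.
Centroid: ȳ = ΣA·y / ΣA = 60 mm.
Transfer each piece to the centroidal x-axis using Ī + A·d² with d = y − 60:
  web: d = 0 mm → contributes +2 016 000 mm⁴
  top flange (beyond web): d = 53 mm → contributes +1 819 515 mm⁴
  bottom flange (beyond web): d = -53 mm → contributes +1 819 515 mm⁴
Total I = 5 655 029 mm⁴.
For the y-axis: x̄ = 53 mm.
Repeating about the centroidal y-axis gives I_y = 1 413 757 mm⁴.

I_x ≈ 5.66 × 10⁶ mm⁴, I_y ≈ 1.41 × 10⁶ mm⁴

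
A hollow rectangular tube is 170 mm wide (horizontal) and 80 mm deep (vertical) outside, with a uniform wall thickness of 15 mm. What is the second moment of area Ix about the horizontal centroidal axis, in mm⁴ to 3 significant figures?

Break the section into simple shapes (no overlaps), measuring from the bottom-left corner of the bounding box.
Outer rectangle: 170 × 80, A = 13 600 mm², y = 40 mm, Ī = 7 253 333 mm⁴.
Inner void (subtracted): 140 × 50, A = 7 000 mm², y = 40 mm, Ī = 1 458 333 mm⁴.
By symmetry the centroid is at mid-height, ȳ = 40 mm.
All pieces are centred on the horizontal centroidal axis, so I = ΣĪ (holes subtracted) = 5 795 000 mm⁴.

Ix ≈ 5.80 × 10⁶ mm⁴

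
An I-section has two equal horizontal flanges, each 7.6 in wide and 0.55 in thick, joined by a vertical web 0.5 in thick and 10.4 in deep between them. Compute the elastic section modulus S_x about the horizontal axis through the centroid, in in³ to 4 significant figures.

Split into non-overlapping primitives; take the origin at the lower-left of the bounding box.
Bottom flange: 7.6 × 0.55, A = 4.18 in², y = 0.275 in, Ī = 0.105371 in⁴.
Web: 0.5 × 10.4, A = 5.2 in², y = 5.75 in, Ī = 46.8693 in⁴.
Top flange: 7.6 × 0.55, A = 4.18 in², y = 11.225 in, Ī = 0.105371 in⁴.
By symmetry the centroid is at mid-height, ȳ = 5.75 in.
Transfer each piece to the horizontal axis through the centroid using Ī + A·d² with d = y − 5.75:
  bottom flange: d = -5.475 in → contributes +125.403 in⁴
  web: d = 0 in → contributes +46.8693 in⁴
  top flange: d = 5.475 in → contributes +125.403 in⁴
Total I = 297.676 in⁴.
Extreme fibre distance c = 5.75 in; S = I/c = 51.7698 in³.

S_x ≈ 51.77 in³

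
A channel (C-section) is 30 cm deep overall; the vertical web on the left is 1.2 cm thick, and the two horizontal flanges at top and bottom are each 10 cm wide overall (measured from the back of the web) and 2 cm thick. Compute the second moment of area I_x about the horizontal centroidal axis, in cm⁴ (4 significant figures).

Decompose the section into non-overlapping parts with the origin at the bottom-left of its bounding rectangle.
Web: 1.2 × 30, A = 36 cm², y = 15 cm, Ī = 2 700 cm⁴.
Top flange (beyond web): 8.8 × 2, A = 17.6 cm², y = 29 cm, Ī = 5.86667 cm⁴.
Bottom flange (beyond web): 8.8 × 2, A = 17.6 cm², y = 1 cm, Ī = 5.86667 cm⁴.
By symmetry the centroid is at mid-height, ȳ = 15 cm.
Transfer each piece to the horizontal centroidal axis using Ī + A·d² with d = y − 15:
  web: d = 0 cm → contributes +2 700 cm⁴
  top flange (beyond web): d = 14 cm → contributes +3455.47 cm⁴
  bottom flange (beyond web): d = -14 cm → contributes +3455.47 cm⁴
Total I = 9610.93 cm⁴.

I_x ≈ 9611 cm⁴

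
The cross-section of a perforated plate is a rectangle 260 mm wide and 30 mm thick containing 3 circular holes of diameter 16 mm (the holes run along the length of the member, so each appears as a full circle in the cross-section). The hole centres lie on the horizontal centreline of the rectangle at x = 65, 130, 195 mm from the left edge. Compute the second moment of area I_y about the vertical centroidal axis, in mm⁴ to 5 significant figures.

Break the section into simple shapes (no overlaps), measuring from the bottom-left corner of the bounding box.
Plate: 260 × 30, A = 7 800 mm², x = 130 mm, Ī = 43 940 000 mm⁴.
Hole 1 (subtracted): ⌀16, A = 201.0619 mm², x = 65 mm, Ī = 3216.991 mm⁴.
Hole 2 (subtracted): ⌀16, A = 201.0619 mm², x = 130 mm, Ī = 3216.991 mm⁴.
Hole 3 (subtracted): ⌀16, A = 201.0619 mm², x = 195 mm, Ī = 3216.991 mm⁴.
By symmetry the centroid is at mid-width, x̄ = 130 mm.
Transfer each piece to the vertical centroidal axis using Ī + A·d² with d = x − 130:
  plate: d = 0 mm → contributes +43 940 000 mm⁴
  hole 1: d = -65 mm → contributes −852703.6 mm⁴
  hole 2: d = 0 mm → contributes −3216.991 mm⁴
  hole 3: d = 65 mm → contributes −852703.6 mm⁴
Total I = 42 231 376 mm⁴.

I_y ≈ 4.2231 × 10⁷ mm⁴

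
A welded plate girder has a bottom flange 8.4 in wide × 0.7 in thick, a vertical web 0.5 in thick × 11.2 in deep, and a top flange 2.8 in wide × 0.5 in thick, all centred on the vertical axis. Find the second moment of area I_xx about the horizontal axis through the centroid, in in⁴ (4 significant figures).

Decompose the section into non-overlapping parts with the origin at the bottom-left of its bounding rectangle.
Bottom plate: 8.4 × 0.7, A = 5.88 in², y = 0.35 in, Ī = 0.2401 in⁴.
Web plate: 0.5 × 11.2, A = 5.6 in², y = 6.3 in, Ī = 58.5387 in⁴.
Top plate: 2.8 × 0.5, A = 1.4 in², y = 12.15 in, Ī = 0.0291667 in⁴.
Centroid: ȳ = ΣA·y / ΣA = 4.21957 in.
Transfer each piece to the horizontal axis through the centroid using Ī + A·d² with d = y − 4.21957:
  bottom plate: d = -3.86957 in → contributes +88.2845 in⁴
  web plate: d = 2.08043 in → contributes +82.7766 in⁴
  top plate: d = 7.93043 in → contributes +88.0777 in⁴
Total I = 259.139 in⁴.

I_xx ≈ 259.1 in⁴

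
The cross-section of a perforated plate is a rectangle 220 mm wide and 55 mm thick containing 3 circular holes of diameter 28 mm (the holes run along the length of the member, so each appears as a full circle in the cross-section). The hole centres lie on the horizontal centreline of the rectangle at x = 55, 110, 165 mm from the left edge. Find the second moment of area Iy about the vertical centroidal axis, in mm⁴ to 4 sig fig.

Break the section into simple shapes (no overlaps), measuring from the bottom-left corner of the bounding box.
Plate: 220 × 55, A = 12 100 mm², x = 110 mm, Ī = 48 803 333 mm⁴.
Hole 1 (subtracted): ⌀28, A = 615.752 mm², x = 55 mm, Ī = 30171.9 mm⁴.
Hole 2 (subtracted): ⌀28, A = 615.752 mm², x = 110 mm, Ī = 30171.9 mm⁴.
Hole 3 (subtracted): ⌀28, A = 615.752 mm², x = 165 mm, Ī = 30171.9 mm⁴.
By symmetry the centroid is at mid-width, x̄ = 110 mm.
Transfer each piece to the vertical centroidal axis using Ī + A·d² with d = x − 110:
  plate: d = 0 mm → contributes +48 803 333 mm⁴
  hole 1: d = -55 mm → contributes −1 892 822 mm⁴
  hole 2: d = 0 mm → contributes −30171.9 mm⁴
  hole 3: d = 55 mm → contributes −1 892 822 mm⁴
Total I = 44 987 517 mm⁴.

Iy ≈ 4.499 × 10⁷ mm⁴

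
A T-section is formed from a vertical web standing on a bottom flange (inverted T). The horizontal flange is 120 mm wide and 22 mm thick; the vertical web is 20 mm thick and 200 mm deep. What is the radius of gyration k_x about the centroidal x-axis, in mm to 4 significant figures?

Treat the section as a set of non-overlapping primitives; coordinates are from the bounding-box lower-left.
Flange: 120 × 22, A = 2 640 mm², y = 11 mm, Ī = 106 480 mm⁴.
Web: 20 × 200, A = 4 000 mm², y = 122 mm, Ī = 13 333 333 mm⁴.
Centroid: ȳ = ΣA·y / ΣA = 77.8675 mm.
Transfer each piece to the centroidal x-axis using Ī + A·d² with d = y − 77.8675:
  flange: d = -66.8675 mm → contributes +11 910 603 mm⁴
  web: d = 44.1325 mm → contributes +21 124 054 mm⁴
Total I = 33 034 657 mm⁴.
Radius of gyration: k = √(I/A) = √(33 034 657 / 6 640) = 70.5344 mm.

k_x ≈ 70.53 mm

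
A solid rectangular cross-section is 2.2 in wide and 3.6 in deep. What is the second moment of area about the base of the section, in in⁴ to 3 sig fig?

The section: 2.2 × 3.6, A = 7.92 in², y = 1.8 in, Ī = 8.5536 in⁴.
Transfer it to the base of the section using Ī + A·d² with d = y − 0:
  the section: d = 1.8 in → contributes +34.214 in⁴
Total I = 34.214 in⁴.

I_base ≈ 34.2 in⁴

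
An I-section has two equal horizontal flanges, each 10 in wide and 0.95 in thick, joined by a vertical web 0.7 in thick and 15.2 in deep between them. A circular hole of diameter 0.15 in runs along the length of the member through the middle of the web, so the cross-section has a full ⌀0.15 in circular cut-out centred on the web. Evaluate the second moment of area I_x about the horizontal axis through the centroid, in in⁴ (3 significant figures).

Decompose the section into non-overlapping parts with the origin at the bottom-left of its bounding rectangle.
Bottom flange: 10 × 0.95, A = 9.5 in², y = 0.475 in, Ī = 0.71448 in⁴.
Web: 0.7 × 15.2, A = 10.64 in², y = 8.55 in, Ī = 204.86 in⁴.
Top flange: 10 × 0.95, A = 9.5 in², y = 16.625 in, Ī = 0.71448 in⁴.
Hole (subtracted): ⌀0.15, A = 0.017671 in², y = 8.55 in, Ī = 0.00002485 in⁴.
By symmetry the centroid is at mid-height, ȳ = 8.55 in.
Transfer each piece to the horizontal axis through the centroid using Ī + A·d² with d = y − 8.55:
  bottom flange: d = -8.075 in → contributes +620.17 in⁴
  web: d = 0 in → contributes +204.86 in⁴
  top flange: d = 8.075 in → contributes +620.17 in⁴
  hole: d = 0 in → contributes −0.00002485 in⁴
Total I = 1445.2 in⁴.

I_x ≈ 1450 in⁴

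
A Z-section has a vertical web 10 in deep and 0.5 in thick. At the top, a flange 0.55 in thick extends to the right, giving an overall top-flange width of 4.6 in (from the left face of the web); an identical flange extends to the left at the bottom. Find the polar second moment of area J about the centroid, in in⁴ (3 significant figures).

Split into non-overlapping primitives; take the origin at the lower-left of the bounding box.
Web: 0.5 × 10, A = 5 in², y = 5 in, Ī = 41.667 in⁴.
Top flange (beyond web): 4.1 × 0.55, A = 2.255 in², y = 9.725 in, Ī = 0.056845 in⁴.
Bottom flange (beyond web): 4.1 × 0.55, A = 2.255 in², y = 0.275 in, Ī = 0.056845 in⁴.
Centroid: ȳ = ΣA·y / ΣA = 5 in.
Transfer each piece to the centroidal x-axis using Ī + A·d² with d = y − 5:
  web: d = 0 in → contributes +41.667 in⁴
  top flange (beyond web): d = 4.725 in → contributes +50.401 in⁴
  bottom flange (beyond web): d = -4.725 in → contributes +50.401 in⁴
Total I = 142.47 in⁴.
For the y-axis: x̄ = 4.35 in.
Repeating about the centroidal y-axis gives I_y = 30.28 in⁴.
Polar second moment: J = I_x + I_y = 172.75 in⁴.

J ≈ 173 in⁴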